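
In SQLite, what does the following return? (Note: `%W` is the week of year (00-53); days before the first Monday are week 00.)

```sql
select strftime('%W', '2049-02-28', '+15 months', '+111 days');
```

37

First apply '+15 months', '+111 days': 2049-02-28 → 2050-09-16.
2050-09-16 is a Friday. SQLite's %W counts Mondays since the year started; the result is 37.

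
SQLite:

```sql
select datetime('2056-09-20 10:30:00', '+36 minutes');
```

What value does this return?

+36 minutes from 2056-09-20 10:30:00 is 2056-09-20 11:06:00.

2056-09-20 11:06:00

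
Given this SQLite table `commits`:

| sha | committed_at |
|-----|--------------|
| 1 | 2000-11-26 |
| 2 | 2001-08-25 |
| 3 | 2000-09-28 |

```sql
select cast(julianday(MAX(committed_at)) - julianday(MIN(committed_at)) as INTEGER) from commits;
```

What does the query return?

MIN = 2000-09-28, MAX = 2001-08-25.
2 days remain in September 2000 after the 28th (30 − 28).
Full months from October 2000 through July 2001 contribute their day counts.
Then 25 days into August 2001.
Total: 2 + 31 + 30 + 31 + 31 + 28 + 31 + 30 + 31 + 30 + 31 + 25 = 331.

331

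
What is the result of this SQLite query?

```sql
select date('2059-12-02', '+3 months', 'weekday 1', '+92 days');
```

Adding +3 months to 2059-12-02 gives 2060-03-02.
`weekday 1` advances to the next Monday; 2060-03-02 is a Tuesday, so it moves forward to 2060-03-08.
Applying '+92 days' to 2060-03-08: counting 92 days forward gives 2060-06-08.

2060-06-08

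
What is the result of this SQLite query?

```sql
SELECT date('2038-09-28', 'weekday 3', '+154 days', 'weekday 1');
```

`weekday 3` advances to the next Wednesday; 2038-09-28 is a Tuesday, so it moves forward to 2038-09-29.
Applying '+154 days' to 2038-09-29: counting 154 days forward gives 2039-03-02.
`weekday 1` advances to the next Monday; 2039-03-02 is a Wednesday, so it moves forward to 2039-03-07.

2039-03-07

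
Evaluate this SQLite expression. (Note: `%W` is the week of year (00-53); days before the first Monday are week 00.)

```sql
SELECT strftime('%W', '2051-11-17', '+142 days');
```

14

First apply '+142 days': 2051-11-17 → 2052-04-07.
2052-04-07 is a Sunday. SQLite's %W counts Mondays since the year started; the result is 14.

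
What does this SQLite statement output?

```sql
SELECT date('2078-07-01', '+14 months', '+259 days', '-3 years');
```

Adding +14 months to 2078-07-01 gives 2079-09-01.
Applying '+259 days' to 2079-09-01: counting 259 days forward gives 2080-05-17.
Adding -3 years to 2080-05-17 gives 2077-05-17.

2077-05-17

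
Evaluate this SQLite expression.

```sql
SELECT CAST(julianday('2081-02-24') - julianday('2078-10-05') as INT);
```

873

26 days remain in October 2078 after the 5th (31 − 5).
Full months from November 2078 through January 2081 contribute their day counts.
Then 24 days into February 2081.
Total: 26 + 30 + 31 + 31 + 28 + 31 + 30 + 31 + 30 + 31 + 31 + 30 + 31 + 30 + 31 + 31 + 29 + 31 + 30 + 31 + 30 + 31 + 31 + 30 + 31 + 30 + 31 + 31 + 24 = 873.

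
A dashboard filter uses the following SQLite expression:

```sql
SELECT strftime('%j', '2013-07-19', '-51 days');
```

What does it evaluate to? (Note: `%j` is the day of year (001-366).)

149

First apply '-51 days': 2013-07-19 → 2013-05-29.
Day-of-year for 2013-05-29: days since 2013-01-01 inclusive = 149, zero-padded to 149.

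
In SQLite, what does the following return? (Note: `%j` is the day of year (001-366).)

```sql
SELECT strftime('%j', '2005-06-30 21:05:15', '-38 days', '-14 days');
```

First apply '-38 days', '-14 days': 2005-06-30 21:05:15 → 2005-05-09 21:05:15.
Day-of-year for 2005-05-09: days since 2005-01-01 inclusive = 129, zero-padded to 129.

129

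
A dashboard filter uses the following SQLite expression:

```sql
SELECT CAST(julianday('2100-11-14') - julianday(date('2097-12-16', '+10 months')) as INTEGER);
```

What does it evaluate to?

759

Adding +10 months to 2097-12-16 gives 2098-10-16.
15 days remain in October 2098 after the 16th (31 − 16).
Full months from November 2098 through October 2100 contribute their day counts.
Then 14 days into November 2100.
Total: 15 + 30 + 31 + 31 + 28 + 31 + 30 + 31 + 30 + 31 + 31 + 30 + 31 + 30 + 31 + 31 + 28 + 31 + 30 + 31 + 30 + 31 + 31 + 30 + 31 + 14 = 759.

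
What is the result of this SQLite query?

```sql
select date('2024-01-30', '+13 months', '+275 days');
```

Adding +13 months to 2024-01-30 targets 2025-02-30. February 2025 has only 28 days, so SQLite normalizes the 2-day overflow forward to 2025-03-02.
Applying '+275 days' to 2025-03-02: counting 275 days forward gives 2025-12-02.

2025-12-02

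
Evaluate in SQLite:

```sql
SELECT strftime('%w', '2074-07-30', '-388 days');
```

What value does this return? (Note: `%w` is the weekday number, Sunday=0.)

5

First apply '-388 days': 2074-07-30 → 2073-07-07.
2073-07-07 is a Friday; with Sunday=0 that is 5.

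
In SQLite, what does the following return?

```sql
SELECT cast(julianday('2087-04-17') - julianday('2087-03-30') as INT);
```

1 day remains in March 2087 after the 30th (31 − 30).
Then 17 days into April 2087.
Total: 1 + 17 = 18.

18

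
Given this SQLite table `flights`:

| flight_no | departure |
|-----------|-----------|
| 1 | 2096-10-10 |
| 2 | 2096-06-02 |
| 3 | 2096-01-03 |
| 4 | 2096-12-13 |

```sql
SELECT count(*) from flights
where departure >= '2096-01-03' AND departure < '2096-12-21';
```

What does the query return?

Rows in [2096-01-03, 2096-12-21): 2096-10-10, 2096-06-02, 2096-01-03, 2096-12-13 → 4 rows.

4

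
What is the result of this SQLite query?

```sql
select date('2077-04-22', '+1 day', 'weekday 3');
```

2077-04-28

Advancing 1 more day within April lands on 2077-04-23.
`weekday 3` advances to the next Wednesday; 2077-04-23 is a Friday, so it moves forward to 2077-04-28.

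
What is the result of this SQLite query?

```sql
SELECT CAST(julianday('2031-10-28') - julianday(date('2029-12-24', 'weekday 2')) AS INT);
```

`weekday 2` advances to the next Tuesday; 2029-12-24 is a Monday, so it moves forward to 2029-12-25.
6 days remain in December 2029 after the 25th (31 − 25).
Full months from January 2030 through September 2031 contribute their day counts.
Then 28 days into October 2031.
Total: 6 + 31 + 28 + 31 + 30 + 31 + 30 + 31 + 31 + 30 + 31 + 30 + 31 + 31 + 28 + 31 + 30 + 31 + 30 + 31 + 31 + 30 + 28 = 672.

672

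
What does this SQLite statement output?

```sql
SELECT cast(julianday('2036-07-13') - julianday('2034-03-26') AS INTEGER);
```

840

5 days remain in March 2034 after the 26th (31 − 26).
Full months from April 2034 through June 2036 contribute their day counts.
Then 13 days into July 2036.
Total: 5 + 30 + 31 + 30 + 31 + 31 + 30 + 31 + 30 + 31 + 31 + 28 + 31 + 30 + 31 + 30 + 31 + 31 + 30 + 31 + 30 + 31 + 31 + 29 + 31 + 30 + 31 + 30 + 13 = 840.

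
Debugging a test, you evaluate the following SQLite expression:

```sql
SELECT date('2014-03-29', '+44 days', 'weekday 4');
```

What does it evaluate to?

2014-05-15

Applying '+44 days' to 2014-03-29: counting 44 days forward gives 2014-05-12.
`weekday 4` advances to the next Thursday; 2014-05-12 is a Monday, so it moves forward to 2014-05-15.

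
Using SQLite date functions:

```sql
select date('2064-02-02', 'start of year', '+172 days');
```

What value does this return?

`start of year` rewinds 2064-02-02 to 2064-01-01.
Applying '+172 days' to 2064-01-01: counting 172 days forward gives 2064-06-21.

2064-06-21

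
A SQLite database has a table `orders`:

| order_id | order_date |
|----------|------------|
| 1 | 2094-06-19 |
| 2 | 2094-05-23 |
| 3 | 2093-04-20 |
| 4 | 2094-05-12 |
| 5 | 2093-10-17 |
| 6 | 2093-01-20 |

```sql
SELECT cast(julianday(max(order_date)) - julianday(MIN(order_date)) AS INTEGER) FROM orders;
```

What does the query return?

515

MIN = 2093-01-20, MAX = 2094-06-19.
11 days remain in January 2093 after the 20th (31 − 20).
Full months from February 2093 through May 2094 contribute their day counts.
Then 19 days into June 2094.
Total: 11 + 28 + 31 + 30 + 31 + 30 + 31 + 31 + 30 + 31 + 30 + 31 + 31 + 28 + 31 + 30 + 31 + 19 = 515.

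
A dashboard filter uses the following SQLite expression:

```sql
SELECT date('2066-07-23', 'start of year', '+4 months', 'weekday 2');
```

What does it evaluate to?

`start of year` rewinds 2066-07-23 to 2066-01-01.
Adding +4 months to 2066-01-01 gives 2066-05-01.
`weekday 2` advances to the next Tuesday; 2066-05-01 is a Saturday, so it moves forward to 2066-05-04.

2066-05-04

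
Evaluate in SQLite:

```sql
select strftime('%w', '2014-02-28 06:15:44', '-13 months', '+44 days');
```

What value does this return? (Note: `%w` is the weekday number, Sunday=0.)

3

First apply '-13 months', '+44 days': 2014-02-28 06:15:44 → 2013-03-13 06:15:44.
2013-03-13 is a Wednesday; with Sunday=0 that is 3.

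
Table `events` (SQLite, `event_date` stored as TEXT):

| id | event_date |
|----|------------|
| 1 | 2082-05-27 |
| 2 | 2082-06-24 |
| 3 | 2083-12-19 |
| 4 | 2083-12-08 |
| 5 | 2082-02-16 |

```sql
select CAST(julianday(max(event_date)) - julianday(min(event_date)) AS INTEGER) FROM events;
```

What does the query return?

671

MIN = 2082-02-16, MAX = 2083-12-19.
12 days remain in February 2082 after the 16th (28 − 16).
Full months from March 2082 through November 2083 contribute their day counts.
Then 19 days into December 2083.
Total: 12 + 31 + 30 + 31 + 30 + 31 + 31 + 30 + 31 + 30 + 31 + 31 + 28 + 31 + 30 + 31 + 30 + 31 + 31 + 30 + 31 + 30 + 19 = 671.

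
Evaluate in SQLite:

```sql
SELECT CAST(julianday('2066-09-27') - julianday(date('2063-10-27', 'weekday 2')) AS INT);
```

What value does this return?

1063

`weekday 2` advances to the next Tuesday; 2063-10-27 is a Saturday, so it moves forward to 2063-10-30.
1 day remains in October 2063 after the 30th (31 − 30).
Full months from November 2063 through August 2066 contribute their day counts.
Then 27 days into September 2066.
Total: 1 + 30 + 31 + 31 + 29 + 31 + 30 + 31 + 30 + 31 + 31 + 30 + 31 + 30 + 31 + 31 + 28 + 31 + 30 + 31 + 30 + 31 + 31 + 30 + 31 + 30 + 31 + 31 + 28 + 31 + 30 + 31 + 30 + 31 + 31 + 27 = 1063.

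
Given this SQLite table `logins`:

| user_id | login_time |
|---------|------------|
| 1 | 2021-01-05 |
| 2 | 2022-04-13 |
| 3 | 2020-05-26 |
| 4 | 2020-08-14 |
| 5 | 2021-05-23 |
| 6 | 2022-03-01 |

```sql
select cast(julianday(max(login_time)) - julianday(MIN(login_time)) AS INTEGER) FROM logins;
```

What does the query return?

687

MIN = 2020-05-26, MAX = 2022-04-13.
5 days remain in May 2020 after the 26th (31 − 26).
Full months from June 2020 through March 2022 contribute their day counts.
Then 13 days into April 2022.
Total: 5 + 30 + 31 + 31 + 30 + 31 + 30 + 31 + 31 + 28 + 31 + 30 + 31 + 30 + 31 + 31 + 30 + 31 + 30 + 31 + 31 + 28 + 31 + 13 = 687.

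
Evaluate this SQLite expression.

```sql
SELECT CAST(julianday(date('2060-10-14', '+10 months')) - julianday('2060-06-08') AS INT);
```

432

Adding +10 months to 2060-10-14 gives 2061-08-14.
22 days remain in June 2060 after the 8th (30 − 8).
Full months from July 2060 through July 2061 contribute their day counts.
Then 14 days into August 2061.
Total: 22 + 31 + 31 + 30 + 31 + 30 + 31 + 31 + 28 + 31 + 30 + 31 + 30 + 31 + 14 = 432.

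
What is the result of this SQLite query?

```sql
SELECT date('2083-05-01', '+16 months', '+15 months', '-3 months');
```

Adding +16 months to 2083-05-01 gives 2084-09-01.
Adding +15 months to 2084-09-01 gives 2085-12-01.
Adding -3 months to 2085-12-01 gives 2085-09-01.

2085-09-01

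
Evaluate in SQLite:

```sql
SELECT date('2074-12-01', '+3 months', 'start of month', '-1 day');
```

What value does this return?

Adding +3 months to 2074-12-01 gives 2075-03-01.
`start of month` rewinds 2075-03-01 to 2075-03-01.
Going back 1 day from 2075-03-01 reaches 2075-02-28 (last day of February, 28 days).

2075-02-28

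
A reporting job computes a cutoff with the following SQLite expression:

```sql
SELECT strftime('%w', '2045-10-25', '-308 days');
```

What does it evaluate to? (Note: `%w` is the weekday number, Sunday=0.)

3

First apply '-308 days': 2045-10-25 → 2044-12-21.
2044-12-21 is a Wednesday; with Sunday=0 that is 3.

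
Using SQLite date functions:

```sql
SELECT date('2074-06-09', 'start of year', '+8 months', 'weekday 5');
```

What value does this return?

2074-09-07

`start of year` rewinds 2074-06-09 to 2074-01-01.
Adding +8 months to 2074-01-01 gives 2074-09-01.
`weekday 5` advances to the next Friday; 2074-09-01 is a Saturday, so it moves forward to 2074-09-07.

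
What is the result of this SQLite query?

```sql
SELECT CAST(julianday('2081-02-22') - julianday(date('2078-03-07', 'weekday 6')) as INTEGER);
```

1078

`weekday 6` advances to the next Saturday; 2078-03-07 is a Monday, so it moves forward to 2078-03-12.
19 days remain in March 2078 after the 12th (31 − 12).
Full months from April 2078 through January 2081 contribute their day counts.
Then 22 days into February 2081.
Total: 19 + 30 + 31 + 30 + 31 + 31 + 30 + 31 + 30 + 31 + 31 + 28 + 31 + 30 + 31 + 30 + 31 + 31 + 30 + 31 + 30 + 31 + 31 + 29 + 31 + 30 + 31 + 30 + 31 + 31 + 30 + 31 + 30 + 31 + 31 + 22 = 1078.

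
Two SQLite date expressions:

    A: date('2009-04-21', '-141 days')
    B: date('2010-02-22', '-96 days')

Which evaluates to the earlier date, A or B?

A

A = 2008-12-01.
B = 2009-11-18.
A is earlier.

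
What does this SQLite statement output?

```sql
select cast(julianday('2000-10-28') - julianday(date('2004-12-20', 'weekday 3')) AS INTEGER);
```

-1516

`weekday 3` advances to the next Wednesday; 2004-12-20 is a Monday, so it moves forward to 2004-12-22.
3 days remain in October 2000 after the 28th (31 − 28).
Full months from November 2000 through November 2004 contribute their day counts.
Then 22 days into December 2004.
Total: 3 + 30 + 31 + 31 + 28 + 31 + 30 + 31 + 30 + 31 + 31 + 30 + 31 + 30 + 31 + 31 + 28 + 31 + 30 + 31 + 30 + 31 + 31 + 30 + 31 + 30 + 31 + 31 + 28 + 31 + 30 + 31 + 30 + 31 + 31 + 30 + 31 + 30 + 31 + 31 + 29 + 31 + 30 + 31 + 30 + 31 + 31 + 30 + 31 + 30 + 22 = 1516.
The subtraction is earlier − later, so the result is −1516 → -1516.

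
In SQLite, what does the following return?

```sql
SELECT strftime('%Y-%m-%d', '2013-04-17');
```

`%Y-%m-%d` extracts the ISO date: 2013-04-17.

2013-04-17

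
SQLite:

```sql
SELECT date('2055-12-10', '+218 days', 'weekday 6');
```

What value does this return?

2056-07-15

Applying '+218 days' to 2055-12-10: counting 218 days forward gives 2056-07-15.
`weekday 6` advances to the next Saturday; 2056-07-15 is already a Saturday, so it stays at 2056-07-15.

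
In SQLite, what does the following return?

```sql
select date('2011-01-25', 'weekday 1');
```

2011-01-31

`weekday 1` advances to the next Monday; 2011-01-25 is a Tuesday, so it moves forward to 2011-01-31.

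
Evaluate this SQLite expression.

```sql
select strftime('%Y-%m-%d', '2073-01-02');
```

`%Y-%m-%d` extracts the ISO date: 2073-01-02.

2073-01-02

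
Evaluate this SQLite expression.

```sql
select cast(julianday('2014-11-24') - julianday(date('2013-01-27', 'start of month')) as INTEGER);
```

692

`start of month` rewinds 2013-01-27 to 2013-01-01.
30 days remain in January 2013 after the 1st (31 − 1).
Full months from February 2013 through October 2014 contribute their day counts.
Then 24 days into November 2014.
Total: 30 + 28 + 31 + 30 + 31 + 30 + 31 + 31 + 30 + 31 + 30 + 31 + 31 + 28 + 31 + 30 + 31 + 30 + 31 + 31 + 30 + 31 + 24 = 692.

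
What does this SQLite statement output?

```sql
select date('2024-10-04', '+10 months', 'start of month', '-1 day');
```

Adding +10 months to 2024-10-04 gives 2025-08-04.
`start of month` rewinds 2025-08-04 to 2025-08-01.
Going back 1 day from 2025-08-01 reaches 2025-07-31 (last day of July, 31 days).

2025-07-31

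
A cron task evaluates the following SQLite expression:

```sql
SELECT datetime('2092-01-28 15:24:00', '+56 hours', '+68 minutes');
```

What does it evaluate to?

2092-01-31 00:32:00

+56 hours from 2092-01-28 15:24:00 is 2092-01-30 23:24:00 (crosses midnight).
68 minutes = 1h 8m; +68 minutes from 2092-01-30 23:24:00 is 2092-01-31 00:32:00 (crosses midnight).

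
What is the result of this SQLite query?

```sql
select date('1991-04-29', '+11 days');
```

April 1991 has 30 days; 1 remain after the 29th, so 2 days reach 1991-05-01.
Advancing 9 more days within May lands on 1991-05-10.

1991-05-10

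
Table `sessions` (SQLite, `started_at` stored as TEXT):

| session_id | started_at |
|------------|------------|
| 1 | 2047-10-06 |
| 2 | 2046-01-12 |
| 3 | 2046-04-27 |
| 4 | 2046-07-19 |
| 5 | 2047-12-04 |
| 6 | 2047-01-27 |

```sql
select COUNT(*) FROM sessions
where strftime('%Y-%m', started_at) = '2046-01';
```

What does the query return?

Rows with year-month 2046-01: 2046-01-12 → 1.

1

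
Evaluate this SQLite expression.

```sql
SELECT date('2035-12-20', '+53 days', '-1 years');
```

Applying '+53 days' to 2035-12-20: counting 53 days forward gives 2036-02-11.
Adding -1 year to 2036-02-11 gives 2035-02-11.

2035-02-11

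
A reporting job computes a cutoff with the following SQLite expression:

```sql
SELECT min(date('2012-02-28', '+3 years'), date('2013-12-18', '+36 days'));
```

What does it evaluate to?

date('2012-02-28', '+3 years') → 2015-02-28.
date('2013-12-18', '+36 days') → 2014-01-23.
Earlier of the two is 2014-01-23.

2014-01-23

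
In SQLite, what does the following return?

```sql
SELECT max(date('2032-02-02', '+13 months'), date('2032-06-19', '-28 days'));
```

2033-03-02

date('2032-02-02', '+13 months') → 2033-03-02.
date('2032-06-19', '-28 days') → 2032-05-22.
Later of the two is 2033-03-02.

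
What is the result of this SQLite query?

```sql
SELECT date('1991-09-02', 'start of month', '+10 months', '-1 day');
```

1992-06-30

`start of month` rewinds 1991-09-02 to 1991-09-01.
Adding +10 months to 1991-09-01 gives 1992-07-01.
Going back 1 day from 1992-07-01 reaches 1992-06-30 (last day of June, 30 days).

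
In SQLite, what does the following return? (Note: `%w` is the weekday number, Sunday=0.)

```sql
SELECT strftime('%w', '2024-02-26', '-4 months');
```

First apply '-4 months': 2024-02-26 → 2023-10-26.
2023-10-26 is a Thursday; with Sunday=0 that is 4.

4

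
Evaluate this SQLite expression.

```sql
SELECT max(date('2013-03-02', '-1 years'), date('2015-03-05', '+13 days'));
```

2015-03-18

date('2013-03-02', '-1 years') → 2012-03-02.
date('2015-03-05', '+13 days') → 2015-03-18.
Later of the two is 2015-03-18.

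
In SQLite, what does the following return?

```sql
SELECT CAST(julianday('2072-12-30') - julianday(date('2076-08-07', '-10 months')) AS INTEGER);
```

-1011

Adding -10 months to 2076-08-07 gives 2075-10-07.
1 day remains in December 2072 after the 30th (31 − 30).
Full months from January 2073 through September 2075 contribute their day counts.
Then 7 days into October 2075.
Total: 1 + 31 + 28 + 31 + 30 + 31 + 30 + 31 + 31 + 30 + 31 + 30 + 31 + 31 + 28 + 31 + 30 + 31 + 30 + 31 + 31 + 30 + 31 + 30 + 31 + 31 + 28 + 31 + 30 + 31 + 30 + 31 + 31 + 30 + 7 = 1011.
The subtraction is earlier − later, so the result is −1011 → -1011.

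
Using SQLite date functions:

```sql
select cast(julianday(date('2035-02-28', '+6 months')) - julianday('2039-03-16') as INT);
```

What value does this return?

-1296

Adding +6 months to 2035-02-28 gives 2035-08-28.
3 days remain in August 2035 after the 28th (31 − 28).
Full months from September 2035 through February 2039 contribute their day counts.
Then 16 days into March 2039.
Total: 3 + 30 + 31 + 30 + 31 + 31 + 29 + 31 + 30 + 31 + 30 + 31 + 31 + 30 + 31 + 30 + 31 + 31 + 28 + 31 + 30 + 31 + 30 + 31 + 31 + 30 + 31 + 30 + 31 + 31 + 28 + 31 + 30 + 31 + 30 + 31 + 31 + 30 + 31 + 30 + 31 + 31 + 28 + 16 = 1296.
The subtraction is earlier − later, so the result is −1296 → -1296.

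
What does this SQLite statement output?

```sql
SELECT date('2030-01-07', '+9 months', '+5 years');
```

Adding +9 months to 2030-01-07 gives 2030-10-07.
Adding +5 years to 2030-10-07 gives 2035-10-07.

2035-10-07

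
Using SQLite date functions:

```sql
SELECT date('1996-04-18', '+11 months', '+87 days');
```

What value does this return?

Adding +11 months to 1996-04-18 gives 1997-03-18.
Applying '+87 days' to 1997-03-18: counting 87 days forward gives 1997-06-13.

1997-06-13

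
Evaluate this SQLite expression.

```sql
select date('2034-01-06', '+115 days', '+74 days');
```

Applying '+115 days' to 2034-01-06: counting 115 days forward gives 2034-05-01.
Applying '+74 days' to 2034-05-01: counting 74 days forward gives 2034-07-14.

2034-07-14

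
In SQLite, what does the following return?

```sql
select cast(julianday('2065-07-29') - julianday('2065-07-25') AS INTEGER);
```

4

Both dates are in July 2065: 29 − 25 = 4.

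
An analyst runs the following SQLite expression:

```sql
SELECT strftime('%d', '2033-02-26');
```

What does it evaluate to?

26

`%d` extracts the 2-digit day of month: 26.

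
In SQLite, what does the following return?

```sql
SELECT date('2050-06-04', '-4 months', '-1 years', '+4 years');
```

Adding -4 months to 2050-06-04 gives 2050-02-04.
Adding -1 year to 2050-02-04 gives 2049-02-04.
Adding +4 years to 2049-02-04 gives 2053-02-04.

2053-02-04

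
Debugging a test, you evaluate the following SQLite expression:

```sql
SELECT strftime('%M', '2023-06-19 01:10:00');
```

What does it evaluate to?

10

`%M` extracts the 2-digit minute: 10.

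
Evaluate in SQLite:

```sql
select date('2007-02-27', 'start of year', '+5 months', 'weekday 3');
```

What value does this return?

2007-06-06

`start of year` rewinds 2007-02-27 to 2007-01-01.
Adding +5 months to 2007-01-01 gives 2007-06-01.
`weekday 3` advances to the next Wednesday; 2007-06-01 is a Friday, so it moves forward to 2007-06-06.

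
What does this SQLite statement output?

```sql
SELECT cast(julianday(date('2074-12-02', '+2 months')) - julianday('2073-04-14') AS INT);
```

Adding +2 months to 2074-12-02 gives 2075-02-02.
16 days remain in April 2073 after the 14th (30 − 14).
Full months from May 2073 through January 2075 contribute their day counts.
Then 2 days into February 2075.
Total: 16 + 31 + 30 + 31 + 31 + 30 + 31 + 30 + 31 + 31 + 28 + 31 + 30 + 31 + 30 + 31 + 31 + 30 + 31 + 30 + 31 + 31 + 2 = 659.

659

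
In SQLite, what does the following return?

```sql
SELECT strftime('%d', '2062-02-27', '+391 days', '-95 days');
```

20

First apply '+391 days', '-95 days': 2062-02-27 → 2062-12-20.
`%d` extracts the 2-digit day of month: 20.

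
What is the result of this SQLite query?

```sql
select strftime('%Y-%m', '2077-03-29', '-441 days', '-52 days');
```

2075-11

First apply '-441 days', '-52 days': 2077-03-29 → 2075-11-22.
`%Y-%m` extracts the year-month: 2075-11.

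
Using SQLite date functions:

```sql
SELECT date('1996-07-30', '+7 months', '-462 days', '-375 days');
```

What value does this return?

1994-11-16

Adding +7 months to 1996-07-30 targets 1997-02-30. February 1997 has only 28 days, so SQLite normalizes the 2-day overflow forward to 1997-03-02.
Applying '-462 days' to 1997-03-02: counting 462 days back gives 1995-11-26.
Applying '-375 days' to 1995-11-26: counting 375 days back gives 1994-11-16.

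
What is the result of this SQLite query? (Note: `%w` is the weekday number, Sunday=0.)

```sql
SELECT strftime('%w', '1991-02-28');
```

1991-02-28 is a Thursday; with Sunday=0 that is 4.

4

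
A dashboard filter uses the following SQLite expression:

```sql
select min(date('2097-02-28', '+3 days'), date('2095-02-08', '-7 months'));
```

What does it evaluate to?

2094-07-08

date('2097-02-28', '+3 days') → 2097-03-03.
date('2095-02-08', '-7 months') → 2094-07-08.
Earlier of the two is 2094-07-08.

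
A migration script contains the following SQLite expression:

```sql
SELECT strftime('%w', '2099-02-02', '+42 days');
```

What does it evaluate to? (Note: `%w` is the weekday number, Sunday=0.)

First apply '+42 days': 2099-02-02 → 2099-03-16.
2099-03-16 is a Monday; with Sunday=0 that is 1.

1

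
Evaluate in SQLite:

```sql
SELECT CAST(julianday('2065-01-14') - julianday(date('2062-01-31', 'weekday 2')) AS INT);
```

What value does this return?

1079

`weekday 2` advances to the next Tuesday; 2062-01-31 is already a Tuesday, so it stays at 2062-01-31.
0 days remain in January 2062 after the 31st (31 − 31).
Full months from February 2062 through December 2064 contribute their day counts.
Then 14 days into January 2065.
Total: 0 + 28 + 31 + 30 + 31 + 30 + 31 + 31 + 30 + 31 + 30 + 31 + 31 + 28 + 31 + 30 + 31 + 30 + 31 + 31 + 30 + 31 + 30 + 31 + 31 + 29 + 31 + 30 + 31 + 30 + 31 + 31 + 30 + 31 + 30 + 31 + 14 = 1079.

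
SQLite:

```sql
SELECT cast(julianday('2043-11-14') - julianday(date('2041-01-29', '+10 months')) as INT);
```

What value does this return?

Adding +10 months to 2041-01-29 gives 2041-11-29.
1 day remains in November 2041 after the 29th (30 − 29).
Full months from December 2041 through October 2043 contribute their day counts.
Then 14 days into November 2043.
Total: 1 + 31 + 31 + 28 + 31 + 30 + 31 + 30 + 31 + 31 + 30 + 31 + 30 + 31 + 31 + 28 + 31 + 30 + 31 + 30 + 31 + 31 + 30 + 31 + 14 = 715.

715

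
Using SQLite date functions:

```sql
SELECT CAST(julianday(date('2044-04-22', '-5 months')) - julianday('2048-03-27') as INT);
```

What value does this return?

Adding -5 months to 2044-04-22 gives 2043-11-22.
8 days remain in November 2043 after the 22nd (30 − 22).
Full months from December 2043 through February 2048 contribute their day counts.
Then 27 days into March 2048.
Total: 8 + 31 + 31 + 29 + 31 + 30 + 31 + 30 + 31 + 31 + 30 + 31 + 30 + 31 + 31 + 28 + 31 + 30 + 31 + 30 + 31 + 31 + 30 + 31 + 30 + 31 + 31 + 28 + 31 + 30 + 31 + 30 + 31 + 31 + 30 + 31 + 30 + 31 + 31 + 28 + 31 + 30 + 31 + 30 + 31 + 31 + 30 + 31 + 30 + 31 + 31 + 29 + 27 = 1587.
The subtraction is earlier − later, so the result is −1587 → -1587.

-1587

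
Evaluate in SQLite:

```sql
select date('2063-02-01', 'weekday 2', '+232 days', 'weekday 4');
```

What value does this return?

`weekday 2` advances to the next Tuesday; 2063-02-01 is a Thursday, so it moves forward to 2063-02-06.
Applying '+232 days' to 2063-02-06: counting 232 days forward gives 2063-09-26.
`weekday 4` advances to the next Thursday; 2063-09-26 is a Wednesday, so it moves forward to 2063-09-27.

2063-09-27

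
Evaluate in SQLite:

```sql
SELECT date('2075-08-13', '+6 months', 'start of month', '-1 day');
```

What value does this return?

Adding +6 months to 2075-08-13 gives 2076-02-13.
`start of month` rewinds 2076-02-13 to 2076-02-01.
Going back 1 day from 2076-02-01 reaches 2076-01-31 (last day of January, 31 days).

2076-01-31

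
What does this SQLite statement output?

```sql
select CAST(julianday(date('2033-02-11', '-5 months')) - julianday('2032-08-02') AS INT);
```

40

Adding -5 months to 2033-02-11 gives 2032-09-11.
29 days remain in August 2032 after the 2nd (31 − 2).
Then 11 days into September 2032.
Total: 29 + 11 = 40.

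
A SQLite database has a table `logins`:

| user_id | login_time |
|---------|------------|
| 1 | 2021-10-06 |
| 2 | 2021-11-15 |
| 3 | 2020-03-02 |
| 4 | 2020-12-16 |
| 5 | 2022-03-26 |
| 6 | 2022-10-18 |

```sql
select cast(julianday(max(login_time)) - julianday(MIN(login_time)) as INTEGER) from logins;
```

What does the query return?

MIN = 2020-03-02, MAX = 2022-10-18.
29 days remain in March 2020 after the 2nd (31 − 2).
Full months from April 2020 through September 2022 contribute their day counts.
Then 18 days into October 2022.
Total: 29 + 30 + 31 + 30 + 31 + 31 + 30 + 31 + 30 + 31 + 31 + 28 + 31 + 30 + 31 + 30 + 31 + 31 + 30 + 31 + 30 + 31 + 31 + 28 + 31 + 30 + 31 + 30 + 31 + 31 + 30 + 18 = 960.

960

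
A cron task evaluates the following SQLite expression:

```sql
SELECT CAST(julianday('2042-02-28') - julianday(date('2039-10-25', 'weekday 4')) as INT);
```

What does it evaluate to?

`weekday 4` advances to the next Thursday; 2039-10-25 is a Tuesday, so it moves forward to 2039-10-27.
4 days remain in October 2039 after the 27th (31 − 27).
Full months from November 2039 through January 2042 contribute their day counts.
Then 28 days into February 2042.
Total: 4 + 30 + 31 + 31 + 29 + 31 + 30 + 31 + 30 + 31 + 31 + 30 + 31 + 30 + 31 + 31 + 28 + 31 + 30 + 31 + 30 + 31 + 31 + 30 + 31 + 30 + 31 + 31 + 28 = 855.

855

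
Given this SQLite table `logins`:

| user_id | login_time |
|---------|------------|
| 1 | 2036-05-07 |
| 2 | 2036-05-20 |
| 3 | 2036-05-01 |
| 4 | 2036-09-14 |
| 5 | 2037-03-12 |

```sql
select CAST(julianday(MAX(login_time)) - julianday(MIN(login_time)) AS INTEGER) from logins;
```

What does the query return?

315

MIN = 2036-05-01, MAX = 2037-03-12.
30 days remain in May 2036 after the 1st (31 − 1).
Full months from June 2036 through February 2037 contribute their day counts.
Then 12 days into March 2037.
Total: 30 + 30 + 31 + 31 + 30 + 31 + 30 + 31 + 31 + 28 + 12 = 315.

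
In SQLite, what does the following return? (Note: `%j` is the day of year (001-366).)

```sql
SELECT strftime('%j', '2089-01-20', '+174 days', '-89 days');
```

105

First apply '+174 days', '-89 days': 2089-01-20 → 2089-04-15.
Day-of-year for 2089-04-15: days since 2089-01-01 inclusive = 105, zero-padded to 105.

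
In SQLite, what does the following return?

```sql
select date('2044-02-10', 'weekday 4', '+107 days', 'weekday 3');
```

`weekday 4` advances to the next Thursday; 2044-02-10 is a Wednesday, so it moves forward to 2044-02-11.
Applying '+107 days' to 2044-02-11: counting 107 days forward gives 2044-05-28.
`weekday 3` advances to the next Wednesday; 2044-05-28 is a Saturday, so it moves forward to 2044-06-01.

2044-06-01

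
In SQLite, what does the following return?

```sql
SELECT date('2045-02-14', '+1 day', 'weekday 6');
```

Advancing 1 more day within February lands on 2045-02-15.
`weekday 6` advances to the next Saturday; 2045-02-15 is a Wednesday, so it moves forward to 2045-02-18.

2045-02-18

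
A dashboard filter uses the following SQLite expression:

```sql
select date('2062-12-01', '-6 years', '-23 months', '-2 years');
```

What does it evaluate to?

2053-01-01

Adding -6 years to 2062-12-01 gives 2056-12-01.
Adding -23 months to 2056-12-01 gives 2055-01-01.
Adding -2 years to 2055-01-01 gives 2053-01-01.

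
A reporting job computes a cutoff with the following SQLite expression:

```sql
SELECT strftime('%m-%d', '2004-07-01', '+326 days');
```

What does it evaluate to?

05-23

First apply '+326 days': 2004-07-01 → 2005-05-23.
`%m-%d` extracts the month-day: 05-23.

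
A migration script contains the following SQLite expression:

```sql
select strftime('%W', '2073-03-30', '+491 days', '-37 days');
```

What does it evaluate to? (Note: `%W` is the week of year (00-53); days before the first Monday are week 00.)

First apply '+491 days', '-37 days': 2073-03-30 → 2074-06-27.
2074-06-27 is a Wednesday. SQLite's %W counts Mondays since the year started; the result is 26.

26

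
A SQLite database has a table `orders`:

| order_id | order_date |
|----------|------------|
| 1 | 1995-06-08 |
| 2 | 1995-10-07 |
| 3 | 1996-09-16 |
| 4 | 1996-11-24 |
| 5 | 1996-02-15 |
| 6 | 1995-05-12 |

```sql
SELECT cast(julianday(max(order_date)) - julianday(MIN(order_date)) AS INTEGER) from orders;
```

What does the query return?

562

MIN = 1995-05-12, MAX = 1996-11-24.
19 days remain in May 1995 after the 12th (31 − 12).
Full months from June 1995 through October 1996 contribute their day counts.
Then 24 days into November 1996.
Total: 19 + 30 + 31 + 31 + 30 + 31 + 30 + 31 + 31 + 29 + 31 + 30 + 31 + 30 + 31 + 31 + 30 + 31 + 24 = 562.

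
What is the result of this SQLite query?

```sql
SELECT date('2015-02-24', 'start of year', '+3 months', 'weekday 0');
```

2015-04-05

`start of year` rewinds 2015-02-24 to 2015-01-01.
Adding +3 months to 2015-01-01 gives 2015-04-01.
`weekday 0` advances to the next Sunday; 2015-04-01 is a Wednesday, so it moves forward to 2015-04-05.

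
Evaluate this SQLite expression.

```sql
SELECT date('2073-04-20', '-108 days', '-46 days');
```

Applying '-108 days' to 2073-04-20: counting 108 days back gives 2073-01-02.
Applying '-46 days' to 2073-01-02: counting 46 days back gives 2072-11-17.

2072-11-17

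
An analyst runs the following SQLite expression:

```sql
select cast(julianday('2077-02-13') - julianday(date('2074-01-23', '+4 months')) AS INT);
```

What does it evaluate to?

997

Adding +4 months to 2074-01-23 gives 2074-05-23.
8 days remain in May 2074 after the 23rd (31 − 23).
Full months from June 2074 through January 2077 contribute their day counts.
Then 13 days into February 2077.
Total: 8 + 30 + 31 + 31 + 30 + 31 + 30 + 31 + 31 + 28 + 31 + 30 + 31 + 30 + 31 + 31 + 30 + 31 + 30 + 31 + 31 + 29 + 31 + 30 + 31 + 30 + 31 + 31 + 30 + 31 + 30 + 31 + 31 + 13 = 997.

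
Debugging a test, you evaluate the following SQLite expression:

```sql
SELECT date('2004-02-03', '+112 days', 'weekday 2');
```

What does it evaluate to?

Applying '+112 days' to 2004-02-03: counting 112 days forward gives 2004-05-25.
`weekday 2` advances to the next Tuesday; 2004-05-25 is already a Tuesday, so it stays at 2004-05-25.

2004-05-25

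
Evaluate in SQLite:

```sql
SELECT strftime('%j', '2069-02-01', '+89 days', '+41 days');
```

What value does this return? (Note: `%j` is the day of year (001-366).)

162

First apply '+89 days', '+41 days': 2069-02-01 → 2069-06-11.
Day-of-year for 2069-06-11: days since 2069-01-01 inclusive = 162, zero-padded to 162.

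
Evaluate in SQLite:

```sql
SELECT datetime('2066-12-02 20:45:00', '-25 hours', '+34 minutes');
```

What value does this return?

-25 hours from 2066-12-02 20:45:00 is 2066-12-01 19:45:00 (crosses midnight).
+34 minutes from 2066-12-01 19:45:00 is 2066-12-01 20:19:00.

2066-12-01 20:19:00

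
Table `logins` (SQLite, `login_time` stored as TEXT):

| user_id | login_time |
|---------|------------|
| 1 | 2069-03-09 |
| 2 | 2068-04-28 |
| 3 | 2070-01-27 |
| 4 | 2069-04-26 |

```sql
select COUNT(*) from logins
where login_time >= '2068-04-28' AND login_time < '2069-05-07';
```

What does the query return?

Rows in [2068-04-28, 2069-05-07): 2069-03-09, 2068-04-28, 2069-04-26 → 3 rows.

3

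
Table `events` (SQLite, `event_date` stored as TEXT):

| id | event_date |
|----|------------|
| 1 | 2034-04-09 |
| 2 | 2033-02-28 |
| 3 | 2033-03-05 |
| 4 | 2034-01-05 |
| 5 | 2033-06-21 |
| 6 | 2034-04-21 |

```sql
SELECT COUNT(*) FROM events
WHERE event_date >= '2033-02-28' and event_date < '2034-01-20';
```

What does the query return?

4

Rows in [2033-02-28, 2034-01-20): 2033-02-28, 2033-03-05, 2034-01-05, 2033-06-21 → 4 rows.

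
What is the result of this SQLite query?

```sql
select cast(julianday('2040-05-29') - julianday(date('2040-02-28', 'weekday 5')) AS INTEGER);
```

`weekday 5` advances to the next Friday; 2040-02-28 is a Tuesday, so it moves forward to 2040-03-02.
29 days remain in March 2040 after the 2nd (31 − 2).
April 2040: 30 days.
Then 29 days into May 2040.
Total: 29 + 30 + 29 = 88.

88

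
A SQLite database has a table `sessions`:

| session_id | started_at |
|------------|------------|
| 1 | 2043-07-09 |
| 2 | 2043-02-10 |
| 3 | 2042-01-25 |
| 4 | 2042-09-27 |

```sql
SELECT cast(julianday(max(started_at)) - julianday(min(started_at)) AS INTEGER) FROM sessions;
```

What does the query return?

MIN = 2042-01-25, MAX = 2043-07-09.
6 days remain in January 2042 after the 25th (31 − 25).
Full months from February 2042 through June 2043 contribute their day counts.
Then 9 days into July 2043.
Total: 6 + 28 + 31 + 30 + 31 + 30 + 31 + 31 + 30 + 31 + 30 + 31 + 31 + 28 + 31 + 30 + 31 + 30 + 9 = 530.

530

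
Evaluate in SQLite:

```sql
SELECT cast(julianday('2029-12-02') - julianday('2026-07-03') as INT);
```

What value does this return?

28 days remain in July 2026 after the 3rd (31 − 3).
Full months from August 2026 through November 2029 contribute their day counts.
Then 2 days into December 2029.
Total: 28 + 31 + 30 + 31 + 30 + 31 + 31 + 28 + 31 + 30 + 31 + 30 + 31 + 31 + 30 + 31 + 30 + 31 + 31 + 29 + 31 + 30 + 31 + 30 + 31 + 31 + 30 + 31 + 30 + 31 + 31 + 28 + 31 + 30 + 31 + 30 + 31 + 31 + 30 + 31 + 30 + 2 = 1248.

1248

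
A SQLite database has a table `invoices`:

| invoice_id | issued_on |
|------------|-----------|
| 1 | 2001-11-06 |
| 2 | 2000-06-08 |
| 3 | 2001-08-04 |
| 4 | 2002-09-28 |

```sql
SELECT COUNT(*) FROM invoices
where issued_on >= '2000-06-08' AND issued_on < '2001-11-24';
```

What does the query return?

Rows in [2000-06-08, 2001-11-24): 2001-11-06, 2000-06-08, 2001-08-04 → 3 rows.

3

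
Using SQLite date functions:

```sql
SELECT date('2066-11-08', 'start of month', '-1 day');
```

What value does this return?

2066-10-31

`start of month` rewinds 2066-11-08 to 2066-11-01.
Going back 1 day from 2066-11-01 reaches 2066-10-31 (last day of October, 31 days).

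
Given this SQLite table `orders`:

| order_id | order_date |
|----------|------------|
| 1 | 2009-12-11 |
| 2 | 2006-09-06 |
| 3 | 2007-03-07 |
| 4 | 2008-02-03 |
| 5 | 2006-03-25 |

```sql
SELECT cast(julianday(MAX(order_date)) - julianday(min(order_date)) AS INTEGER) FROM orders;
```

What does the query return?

MIN = 2006-03-25, MAX = 2009-12-11.
6 days remain in March 2006 after the 25th (31 − 25).
Full months from April 2006 through November 2009 contribute their day counts.
Then 11 days into December 2009.
Total: 6 + 30 + 31 + 30 + 31 + 31 + 30 + 31 + 30 + 31 + 31 + 28 + 31 + 30 + 31 + 30 + 31 + 31 + 30 + 31 + 30 + 31 + 31 + 29 + 31 + 30 + 31 + 30 + 31 + 31 + 30 + 31 + 30 + 31 + 31 + 28 + 31 + 30 + 31 + 30 + 31 + 31 + 30 + 31 + 30 + 11 = 1357.

1357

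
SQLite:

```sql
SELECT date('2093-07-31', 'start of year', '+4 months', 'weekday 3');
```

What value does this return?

2093-05-06

`start of year` rewinds 2093-07-31 to 2093-01-01.
Adding +4 months to 2093-01-01 gives 2093-05-01.
`weekday 3` advances to the next Wednesday; 2093-05-01 is a Friday, so it moves forward to 2093-05-06.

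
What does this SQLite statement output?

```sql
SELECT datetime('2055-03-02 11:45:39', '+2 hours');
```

+2 hours from 2055-03-02 11:45:39 is 2055-03-02 13:45:39.

2055-03-02 13:45:39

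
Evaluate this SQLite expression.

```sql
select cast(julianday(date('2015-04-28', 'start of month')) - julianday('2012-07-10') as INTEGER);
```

`start of month` rewinds 2015-04-28 to 2015-04-01.
21 days remain in July 2012 after the 10th (31 − 10).
Full months from August 2012 through March 2015 contribute their day counts.
Then 1 day into April 2015.
Total: 21 + 31 + 30 + 31 + 30 + 31 + 31 + 28 + 31 + 30 + 31 + 30 + 31 + 31 + 30 + 31 + 30 + 31 + 31 + 28 + 31 + 30 + 31 + 30 + 31 + 31 + 30 + 31 + 30 + 31 + 31 + 28 + 31 + 1 = 995.

995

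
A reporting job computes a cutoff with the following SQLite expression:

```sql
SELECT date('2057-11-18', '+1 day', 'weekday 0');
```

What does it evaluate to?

Advancing 1 more day within November lands on 2057-11-19.
`weekday 0` advances to the next Sunday; 2057-11-19 is a Monday, so it moves forward to 2057-11-25.

2057-11-25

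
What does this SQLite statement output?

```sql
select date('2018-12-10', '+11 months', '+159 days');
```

Adding +11 months to 2018-12-10 gives 2019-11-10.
Applying '+159 days' to 2019-11-10: counting 159 days forward gives 2020-04-17.

2020-04-17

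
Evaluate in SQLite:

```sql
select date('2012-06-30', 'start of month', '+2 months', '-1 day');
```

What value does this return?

`start of month` rewinds 2012-06-30 to 2012-06-01.
Adding +2 months to 2012-06-01 gives 2012-08-01.
Going back 1 day from 2012-08-01 reaches 2012-07-31 (last day of July, 31 days).

2012-07-31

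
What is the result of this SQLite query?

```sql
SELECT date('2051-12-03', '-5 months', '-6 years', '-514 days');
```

Adding -5 months to 2051-12-03 gives 2051-07-03.
Adding -6 years to 2051-07-03 gives 2045-07-03.
Applying '-514 days' to 2045-07-03: counting 514 days back gives 2044-02-05.

2044-02-05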